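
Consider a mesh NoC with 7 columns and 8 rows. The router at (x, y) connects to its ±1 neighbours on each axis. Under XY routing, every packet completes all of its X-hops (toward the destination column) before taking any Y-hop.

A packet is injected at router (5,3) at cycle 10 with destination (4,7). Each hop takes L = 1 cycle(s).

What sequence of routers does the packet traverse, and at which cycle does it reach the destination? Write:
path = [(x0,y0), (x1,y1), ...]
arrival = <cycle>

[0] x=5 y=3 t=10
[1] x=4 y=3 t=11 →W
[2] x=4 y=4 t=12 →N
[3] x=4 y=5 t=13 →N
[4] x=4 y=6 t=14 →N
[5] x=4 y=7 t=15 →N

path = [(5,3), (4,3), (4,4), (4,5), (4,6), (4,7)]
arrival = 15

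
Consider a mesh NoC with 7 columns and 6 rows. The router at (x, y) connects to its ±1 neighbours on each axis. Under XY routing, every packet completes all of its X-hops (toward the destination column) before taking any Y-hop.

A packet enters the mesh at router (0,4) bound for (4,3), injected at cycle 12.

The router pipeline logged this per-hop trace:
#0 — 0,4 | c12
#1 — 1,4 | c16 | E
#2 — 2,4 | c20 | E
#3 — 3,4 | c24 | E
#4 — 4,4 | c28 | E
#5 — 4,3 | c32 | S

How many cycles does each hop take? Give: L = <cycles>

Between hops 0 and 1 the cycle counter advances 16 − 12 = 4.
Each hop adds L, hence L = 4.

L = 4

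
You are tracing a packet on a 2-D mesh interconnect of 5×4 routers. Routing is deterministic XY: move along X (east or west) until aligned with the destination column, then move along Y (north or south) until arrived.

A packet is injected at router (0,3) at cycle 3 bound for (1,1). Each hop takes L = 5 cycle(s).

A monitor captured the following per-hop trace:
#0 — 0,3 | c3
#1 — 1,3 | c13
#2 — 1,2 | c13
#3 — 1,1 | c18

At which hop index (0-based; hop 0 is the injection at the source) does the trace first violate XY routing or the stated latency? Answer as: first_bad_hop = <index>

first_bad_hop = 1

hop 1: step (+1,+0), +10 cyc — BAD: Δcyc=10≠L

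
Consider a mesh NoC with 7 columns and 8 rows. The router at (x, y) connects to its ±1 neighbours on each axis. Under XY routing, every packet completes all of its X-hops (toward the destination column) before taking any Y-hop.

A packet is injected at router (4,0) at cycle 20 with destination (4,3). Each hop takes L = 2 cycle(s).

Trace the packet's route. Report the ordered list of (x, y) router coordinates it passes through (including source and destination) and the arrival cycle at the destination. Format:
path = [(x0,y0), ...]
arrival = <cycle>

path = [(4,0), (4,1), (4,2), (4,3)]
arrival = 26

  0. router=(4,0) cycle=20 (inject)
  1. router=(4,1) cycle=22 dir=N
  2. router=(4,2) cycle=24 dir=N
  3. router=(4,3) cycle=26 dir=N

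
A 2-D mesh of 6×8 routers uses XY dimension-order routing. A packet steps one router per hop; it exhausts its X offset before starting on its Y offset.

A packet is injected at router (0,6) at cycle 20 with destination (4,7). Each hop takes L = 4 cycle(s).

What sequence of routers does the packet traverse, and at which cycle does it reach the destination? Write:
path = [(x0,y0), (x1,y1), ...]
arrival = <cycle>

path = [(0,6), (1,6), (2,6), (3,6), (4,6), (4,7)]
arrival = 40

  0. router=(0,6) cycle=20 (inject)
  1. router=(1,6) cycle=24 dir=E
  2. router=(2,6) cycle=28 dir=E
  3. router=(3,6) cycle=32 dir=E
  4. router=(4,6) cycle=36 dir=E
  5. router=(4,7) cycle=40 dir=N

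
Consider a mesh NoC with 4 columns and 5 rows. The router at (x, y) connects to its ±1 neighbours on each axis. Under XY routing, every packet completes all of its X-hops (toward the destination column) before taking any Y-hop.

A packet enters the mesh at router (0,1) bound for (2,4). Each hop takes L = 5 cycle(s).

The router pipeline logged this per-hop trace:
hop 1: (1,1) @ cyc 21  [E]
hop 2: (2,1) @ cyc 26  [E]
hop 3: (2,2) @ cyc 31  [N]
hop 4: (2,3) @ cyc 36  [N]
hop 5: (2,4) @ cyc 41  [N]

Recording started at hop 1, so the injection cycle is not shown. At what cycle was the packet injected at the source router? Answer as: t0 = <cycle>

t0 = 16

The first recorded entry is hop 1 at cycle 21.
Therefore t0 = 21 − L = 16.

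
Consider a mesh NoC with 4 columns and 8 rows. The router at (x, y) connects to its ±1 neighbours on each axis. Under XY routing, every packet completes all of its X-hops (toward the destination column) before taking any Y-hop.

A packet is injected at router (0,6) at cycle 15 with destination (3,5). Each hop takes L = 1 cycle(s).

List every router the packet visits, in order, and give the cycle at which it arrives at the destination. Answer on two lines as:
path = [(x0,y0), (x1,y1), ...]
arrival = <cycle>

  0. router=(0,6) cycle=15 (inject)
  1. router=(1,6) cycle=16 dir=E
  2. router=(2,6) cycle=17 dir=E
  3. router=(3,6) cycle=18 dir=E
  4. router=(3,5) cycle=19 dir=S

path = [(0,6), (1,6), (2,6), (3,6), (3,5)]
arrival = 19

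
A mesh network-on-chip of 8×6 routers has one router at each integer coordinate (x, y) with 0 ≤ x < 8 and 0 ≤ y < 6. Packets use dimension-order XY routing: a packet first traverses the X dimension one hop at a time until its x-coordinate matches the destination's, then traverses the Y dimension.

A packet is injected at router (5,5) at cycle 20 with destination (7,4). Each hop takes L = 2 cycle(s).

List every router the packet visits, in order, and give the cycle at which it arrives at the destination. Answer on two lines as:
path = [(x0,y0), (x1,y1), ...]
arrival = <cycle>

path = [(5,5), (6,5), (7,5), (7,4)]
arrival = 26

src (5,5)  cyc=20
E→(6,5)  cyc=22
E→(7,5)  cyc=24
S→(7,4)  cyc=26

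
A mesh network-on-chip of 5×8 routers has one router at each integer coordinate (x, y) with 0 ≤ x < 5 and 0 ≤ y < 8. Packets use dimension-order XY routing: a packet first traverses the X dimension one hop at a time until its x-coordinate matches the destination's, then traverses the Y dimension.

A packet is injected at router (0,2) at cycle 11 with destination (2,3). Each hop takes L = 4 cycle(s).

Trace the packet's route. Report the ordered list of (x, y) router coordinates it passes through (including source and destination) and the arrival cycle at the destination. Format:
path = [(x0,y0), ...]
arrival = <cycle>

path = [(0,2), (1,2), (2,2), (2,3)]
arrival = 23

#0 — 0,2 | c11
#1 — 1,2 | c15 | E
#2 — 2,2 | c19 | E
#3 — 2,3 | c23 | N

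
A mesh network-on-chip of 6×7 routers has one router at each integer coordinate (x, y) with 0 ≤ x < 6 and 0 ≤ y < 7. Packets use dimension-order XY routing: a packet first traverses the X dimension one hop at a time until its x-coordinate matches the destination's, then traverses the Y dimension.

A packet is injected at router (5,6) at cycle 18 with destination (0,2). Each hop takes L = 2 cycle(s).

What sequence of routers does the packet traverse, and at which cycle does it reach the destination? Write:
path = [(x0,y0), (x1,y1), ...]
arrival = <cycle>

path = [(5,6), (4,6), (3,6), (2,6), (1,6), (0,6), (0,5), (0,4), (0,3), (0,2)]
arrival = 36

t=18: at (5,6)
t=20: at (4,6) after W
t=22: at (3,6) after W
t=24: at (2,6) after W
t=26: at (1,6) after W
t=28: at (0,6) after W
t=30: at (0,5) after S
t=32: at (0,4) after S
t=34: at (0,3) after S
t=36: at (0,2) after S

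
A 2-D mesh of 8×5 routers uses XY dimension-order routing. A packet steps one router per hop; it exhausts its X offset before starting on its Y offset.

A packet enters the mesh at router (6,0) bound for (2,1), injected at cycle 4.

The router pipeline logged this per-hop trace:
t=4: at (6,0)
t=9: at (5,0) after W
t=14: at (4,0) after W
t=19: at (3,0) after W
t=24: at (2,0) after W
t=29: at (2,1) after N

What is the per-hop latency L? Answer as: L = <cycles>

L = 5

Δcyc across hop 0→1: 9 − 4 = 5.
One hop costs L cycles, so L = 5.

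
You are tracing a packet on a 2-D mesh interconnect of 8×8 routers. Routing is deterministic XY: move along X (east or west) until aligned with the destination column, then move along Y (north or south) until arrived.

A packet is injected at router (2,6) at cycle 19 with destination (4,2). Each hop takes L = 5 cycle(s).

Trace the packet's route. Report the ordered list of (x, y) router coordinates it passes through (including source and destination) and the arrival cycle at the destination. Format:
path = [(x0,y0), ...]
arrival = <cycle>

path = [(2,6), (3,6), (4,6), (4,5), (4,4), (4,3), (4,2)]
arrival = 49

hop 0: (2,6) @ cyc 19
hop 1: (3,6) @ cyc 24  [E]
hop 2: (4,6) @ cyc 29  [E]
hop 3: (4,5) @ cyc 34  [S]
hop 4: (4,4) @ cyc 39  [S]
hop 5: (4,3) @ cyc 44  [S]
hop 6: (4,2) @ cyc 49  [S]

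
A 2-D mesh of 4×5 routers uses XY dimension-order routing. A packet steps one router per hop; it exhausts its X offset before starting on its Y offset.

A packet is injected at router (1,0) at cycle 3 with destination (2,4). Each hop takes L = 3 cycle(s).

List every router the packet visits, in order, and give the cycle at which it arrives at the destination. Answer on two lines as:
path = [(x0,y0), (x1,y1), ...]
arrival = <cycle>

path = [(1,0), (2,0), (2,1), (2,2), (2,3), (2,4)]
arrival = 18

[0] x=1 y=0 t=3
[1] x=2 y=0 t=6 →E
[2] x=2 y=1 t=9 →N
[3] x=2 y=2 t=12 →N
[4] x=2 y=3 t=15 →N
[5] x=2 y=4 t=18 →N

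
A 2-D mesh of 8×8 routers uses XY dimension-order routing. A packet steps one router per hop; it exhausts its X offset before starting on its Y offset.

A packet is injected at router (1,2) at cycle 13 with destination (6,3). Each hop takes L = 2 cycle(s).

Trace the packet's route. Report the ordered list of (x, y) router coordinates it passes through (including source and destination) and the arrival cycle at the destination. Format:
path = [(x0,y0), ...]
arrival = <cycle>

hop 0: (1,2) @ cyc 13
hop 1: (2,2) @ cyc 15  [E]
hop 2: (3,2) @ cyc 17  [E]
hop 3: (4,2) @ cyc 19  [E]
hop 4: (5,2) @ cyc 21  [E]
hop 5: (6,2) @ cyc 23  [E]
hop 6: (6,3) @ cyc 25  [N]

path = [(1,2), (2,2), (3,2), (4,2), (5,2), (6,2), (6,3)]
arrival = 25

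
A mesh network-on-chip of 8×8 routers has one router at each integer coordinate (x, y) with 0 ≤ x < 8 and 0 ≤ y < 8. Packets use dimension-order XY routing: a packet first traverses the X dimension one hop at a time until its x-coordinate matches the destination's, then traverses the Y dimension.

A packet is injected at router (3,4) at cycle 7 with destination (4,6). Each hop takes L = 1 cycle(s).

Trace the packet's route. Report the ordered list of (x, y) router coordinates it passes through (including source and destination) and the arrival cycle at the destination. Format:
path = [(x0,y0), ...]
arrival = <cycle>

path = [(3,4), (4,4), (4,5), (4,6)]
arrival = 10

hop 0: (3,4) @ cyc 7
hop 1: (4,4) @ cyc 8  [E]
hop 2: (4,5) @ cyc 9  [N]
hop 3: (4,6) @ cyc 10  [N]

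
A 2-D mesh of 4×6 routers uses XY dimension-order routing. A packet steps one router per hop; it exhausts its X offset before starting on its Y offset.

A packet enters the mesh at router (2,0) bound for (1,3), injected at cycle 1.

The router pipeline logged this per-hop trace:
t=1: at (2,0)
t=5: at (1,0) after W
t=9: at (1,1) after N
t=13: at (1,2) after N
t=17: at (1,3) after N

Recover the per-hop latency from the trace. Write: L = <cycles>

cyc[1] − cyc[0] = 5 − 1 = 4.
That increment is L by definition: L = 4.

L = 4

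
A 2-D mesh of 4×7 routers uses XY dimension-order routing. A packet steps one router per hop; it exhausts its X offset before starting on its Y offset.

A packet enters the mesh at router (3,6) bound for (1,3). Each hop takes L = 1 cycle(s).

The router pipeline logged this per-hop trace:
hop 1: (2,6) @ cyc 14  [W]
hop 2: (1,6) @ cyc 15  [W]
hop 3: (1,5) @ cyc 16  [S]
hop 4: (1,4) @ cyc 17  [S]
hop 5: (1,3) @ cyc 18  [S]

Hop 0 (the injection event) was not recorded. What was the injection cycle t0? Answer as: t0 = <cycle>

t0 = 13

At hop 1 the cycle is 14; in general cyc_k = t0 + kL.
Therefore t0 = 14 − L = 13.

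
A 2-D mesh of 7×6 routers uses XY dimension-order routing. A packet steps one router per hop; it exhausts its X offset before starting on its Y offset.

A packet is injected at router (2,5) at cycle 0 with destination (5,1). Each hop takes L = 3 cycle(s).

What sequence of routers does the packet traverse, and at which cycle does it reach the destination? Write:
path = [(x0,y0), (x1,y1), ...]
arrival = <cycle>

  0. router=(2,5) cycle=0 (inject)
  1. router=(3,5) cycle=3 dir=E
  2. router=(4,5) cycle=6 dir=E
  3. router=(5,5) cycle=9 dir=E
  4. router=(5,4) cycle=12 dir=S
  5. router=(5,3) cycle=15 dir=S
  6. router=(5,2) cycle=18 dir=S
  7. router=(5,1) cycle=21 dir=S

path = [(2,5), (3,5), (4,5), (5,5), (5,4), (5,3), (5,2), (5,1)]
arrival = 21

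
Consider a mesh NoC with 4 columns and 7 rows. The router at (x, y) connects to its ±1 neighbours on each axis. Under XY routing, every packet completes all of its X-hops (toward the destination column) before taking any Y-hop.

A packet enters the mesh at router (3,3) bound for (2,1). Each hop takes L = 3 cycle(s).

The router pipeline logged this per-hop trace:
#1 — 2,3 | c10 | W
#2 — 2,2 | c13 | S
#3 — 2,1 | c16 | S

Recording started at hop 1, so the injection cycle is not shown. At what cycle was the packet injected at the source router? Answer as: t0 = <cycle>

cyc[1] = 10 and cyc[k] = t0 + k·L for every k.
Therefore t0 = 10 − L = 7.

t0 = 7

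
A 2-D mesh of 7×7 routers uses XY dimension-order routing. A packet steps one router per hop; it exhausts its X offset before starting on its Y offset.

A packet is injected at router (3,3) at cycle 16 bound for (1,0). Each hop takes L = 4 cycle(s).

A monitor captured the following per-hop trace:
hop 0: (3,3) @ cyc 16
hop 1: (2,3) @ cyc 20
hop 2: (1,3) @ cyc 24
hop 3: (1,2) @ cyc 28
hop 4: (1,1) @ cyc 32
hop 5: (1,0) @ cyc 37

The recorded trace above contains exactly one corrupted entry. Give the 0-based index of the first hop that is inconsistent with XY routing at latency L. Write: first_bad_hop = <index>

first_bad_hop = 5

[1] (-1,+0) / 4c ⇒ ok
[2] (-1,+0) / 4c ⇒ ok
[3] (+0,-1) / 4c ⇒ ok
[4] (+0,-1) / 4c ⇒ ok
[5] (+0,-1) / 5c ⇒ BAD: Δcyc=5≠L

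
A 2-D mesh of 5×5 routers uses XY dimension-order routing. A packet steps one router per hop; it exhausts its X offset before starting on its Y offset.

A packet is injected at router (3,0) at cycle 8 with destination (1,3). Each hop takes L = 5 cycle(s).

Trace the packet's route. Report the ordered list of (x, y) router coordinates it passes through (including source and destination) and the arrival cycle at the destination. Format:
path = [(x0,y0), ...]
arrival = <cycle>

path = [(3,0), (2,0), (1,0), (1,1), (1,2), (1,3)]
arrival = 33

hop 0: (3,0) @ cyc 8
hop 1: (2,0) @ cyc 13  [W]
hop 2: (1,0) @ cyc 18  [W]
hop 3: (1,1) @ cyc 23  [N]
hop 4: (1,2) @ cyc 28  [N]
hop 5: (1,3) @ cyc 33  [N]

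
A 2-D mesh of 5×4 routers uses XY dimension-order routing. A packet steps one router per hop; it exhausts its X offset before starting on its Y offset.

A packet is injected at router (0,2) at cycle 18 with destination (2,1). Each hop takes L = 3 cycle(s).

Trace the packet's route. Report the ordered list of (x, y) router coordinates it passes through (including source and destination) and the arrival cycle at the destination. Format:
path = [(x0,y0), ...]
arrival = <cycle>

src (0,2)  cyc=18
E→(1,2)  cyc=21
E→(2,2)  cyc=24
S→(2,1)  cyc=27

path = [(0,2), (1,2), (2,2), (2,1)]
arrival = 27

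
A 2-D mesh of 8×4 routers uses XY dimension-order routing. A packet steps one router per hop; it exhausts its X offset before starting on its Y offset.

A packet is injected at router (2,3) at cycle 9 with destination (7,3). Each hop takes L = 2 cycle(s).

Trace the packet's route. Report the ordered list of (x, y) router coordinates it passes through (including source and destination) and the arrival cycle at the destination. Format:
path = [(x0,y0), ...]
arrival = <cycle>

  0. router=(2,3) cycle=9 (inject)
  1. router=(3,3) cycle=11 dir=E
  2. router=(4,3) cycle=13 dir=E
  3. router=(5,3) cycle=15 dir=E
  4. router=(6,3) cycle=17 dir=E
  5. router=(7,3) cycle=19 dir=E

path = [(2,3), (3,3), (4,3), (5,3), (6,3), (7,3)]
arrival = 19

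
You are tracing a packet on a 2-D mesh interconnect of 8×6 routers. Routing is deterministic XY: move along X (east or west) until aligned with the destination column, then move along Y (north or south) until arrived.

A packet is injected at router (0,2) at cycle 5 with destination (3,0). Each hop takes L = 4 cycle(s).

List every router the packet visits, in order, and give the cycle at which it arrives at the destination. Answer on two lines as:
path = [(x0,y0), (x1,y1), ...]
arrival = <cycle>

  0. router=(0,2) cycle=5 (inject)
  1. router=(1,2) cycle=9 dir=E
  2. router=(2,2) cycle=13 dir=E
  3. router=(3,2) cycle=17 dir=E
  4. router=(3,1) cycle=21 dir=S
  5. router=(3,0) cycle=25 dir=S

path = [(0,2), (1,2), (2,2), (3,2), (3,1), (3,0)]
arrival = 25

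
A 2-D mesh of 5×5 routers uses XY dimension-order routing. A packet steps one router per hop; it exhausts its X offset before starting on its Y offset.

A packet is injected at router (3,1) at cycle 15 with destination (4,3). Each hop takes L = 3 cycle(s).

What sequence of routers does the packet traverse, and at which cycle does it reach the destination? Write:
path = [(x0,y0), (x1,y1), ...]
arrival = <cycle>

src (3,1)  cyc=15
E→(4,1)  cyc=18
N→(4,2)  cyc=21
N→(4,3)  cyc=24

path = [(3,1), (4,1), (4,2), (4,3)]
arrival = 24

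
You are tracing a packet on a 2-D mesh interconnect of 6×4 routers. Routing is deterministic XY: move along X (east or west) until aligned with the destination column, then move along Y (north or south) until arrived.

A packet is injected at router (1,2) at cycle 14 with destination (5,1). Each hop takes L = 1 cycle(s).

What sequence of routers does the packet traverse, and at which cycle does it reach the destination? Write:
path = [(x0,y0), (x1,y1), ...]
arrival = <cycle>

path = [(1,2), (2,2), (3,2), (4,2), (5,2), (5,1)]
arrival = 19

hop 0: (1,2) @ cyc 14
hop 1: (2,2) @ cyc 15  [E]
hop 2: (3,2) @ cyc 16  [E]
hop 3: (4,2) @ cyc 17  [E]
hop 4: (5,2) @ cyc 18  [E]
hop 5: (5,1) @ cyc 19  [S]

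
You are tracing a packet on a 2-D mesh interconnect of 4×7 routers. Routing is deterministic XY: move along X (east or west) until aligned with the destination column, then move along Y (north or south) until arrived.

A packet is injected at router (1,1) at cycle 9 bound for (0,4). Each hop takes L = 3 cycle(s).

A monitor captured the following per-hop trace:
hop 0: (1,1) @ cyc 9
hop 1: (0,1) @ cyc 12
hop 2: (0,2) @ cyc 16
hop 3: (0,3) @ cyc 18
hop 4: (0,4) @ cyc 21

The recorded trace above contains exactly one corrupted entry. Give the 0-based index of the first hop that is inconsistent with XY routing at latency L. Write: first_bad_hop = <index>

  1: Δx=-1 Δy=+0 Δt=3 [ok]
  2: Δx=+0 Δy=+1 Δt=4 [BAD: Δcyc=4≠L]

first_bad_hop = 2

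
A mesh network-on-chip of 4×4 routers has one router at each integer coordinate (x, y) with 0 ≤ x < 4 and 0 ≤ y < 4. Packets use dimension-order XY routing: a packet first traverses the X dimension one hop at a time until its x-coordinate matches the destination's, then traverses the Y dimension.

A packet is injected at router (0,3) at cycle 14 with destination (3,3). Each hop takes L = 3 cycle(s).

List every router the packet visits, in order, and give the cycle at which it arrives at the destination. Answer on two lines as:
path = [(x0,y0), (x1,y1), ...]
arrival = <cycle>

t=14: at (0,3)
t=17: at (1,3) after E
t=20: at (2,3) after E
t=23: at (3,3) after E

path = [(0,3), (1,3), (2,3), (3,3)]
arrival = 23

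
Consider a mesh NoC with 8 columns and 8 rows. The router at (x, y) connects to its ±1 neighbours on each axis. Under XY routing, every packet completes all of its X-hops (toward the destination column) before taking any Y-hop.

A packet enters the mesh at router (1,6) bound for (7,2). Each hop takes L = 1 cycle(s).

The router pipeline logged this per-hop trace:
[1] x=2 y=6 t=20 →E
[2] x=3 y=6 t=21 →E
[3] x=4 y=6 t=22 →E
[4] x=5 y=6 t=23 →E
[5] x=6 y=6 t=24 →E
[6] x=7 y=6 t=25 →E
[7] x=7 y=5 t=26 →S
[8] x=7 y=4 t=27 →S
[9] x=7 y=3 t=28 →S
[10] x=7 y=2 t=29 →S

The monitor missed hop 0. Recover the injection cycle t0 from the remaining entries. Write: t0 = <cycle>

t0 = 19

cyc[1] = 20 and cyc[k] = t0 + k·L for every k.
t0 = cyc[1] − L = 20 − 1 = 19.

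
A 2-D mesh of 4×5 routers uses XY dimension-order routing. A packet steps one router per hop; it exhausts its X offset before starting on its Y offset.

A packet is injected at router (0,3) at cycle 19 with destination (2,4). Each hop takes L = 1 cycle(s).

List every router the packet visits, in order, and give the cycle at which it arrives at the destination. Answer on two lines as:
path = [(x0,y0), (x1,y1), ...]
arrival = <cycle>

path = [(0,3), (1,3), (2,3), (2,4)]
arrival = 22

t=19: at (0,3)
t=20: at (1,3) after E
t=21: at (2,3) after E
t=22: at (2,4) after N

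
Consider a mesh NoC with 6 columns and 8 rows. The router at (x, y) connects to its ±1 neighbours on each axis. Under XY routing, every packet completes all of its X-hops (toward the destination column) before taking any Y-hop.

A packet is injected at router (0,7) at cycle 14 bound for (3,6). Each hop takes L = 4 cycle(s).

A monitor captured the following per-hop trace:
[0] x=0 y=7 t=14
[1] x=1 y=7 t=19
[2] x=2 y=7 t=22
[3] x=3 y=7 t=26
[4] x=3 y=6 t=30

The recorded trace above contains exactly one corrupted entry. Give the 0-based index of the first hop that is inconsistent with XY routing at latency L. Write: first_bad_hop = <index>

first_bad_hop = 1

[1] (+1,+0) / 5c ⇒ BAD: Δcyc=5≠L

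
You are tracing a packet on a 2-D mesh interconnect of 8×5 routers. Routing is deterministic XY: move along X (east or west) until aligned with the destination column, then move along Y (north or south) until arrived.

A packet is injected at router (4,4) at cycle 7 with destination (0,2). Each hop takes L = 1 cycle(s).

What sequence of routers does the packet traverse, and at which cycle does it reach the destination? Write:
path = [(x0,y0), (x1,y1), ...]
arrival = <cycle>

path = [(4,4), (3,4), (2,4), (1,4), (0,4), (0,3), (0,2)]
arrival = 13

t=7: at (4,4)
t=8: at (3,4) after W
t=9: at (2,4) after W
t=10: at (1,4) after W
t=11: at (0,4) after W
t=12: at (0,3) after S
t=13: at (0,2) after S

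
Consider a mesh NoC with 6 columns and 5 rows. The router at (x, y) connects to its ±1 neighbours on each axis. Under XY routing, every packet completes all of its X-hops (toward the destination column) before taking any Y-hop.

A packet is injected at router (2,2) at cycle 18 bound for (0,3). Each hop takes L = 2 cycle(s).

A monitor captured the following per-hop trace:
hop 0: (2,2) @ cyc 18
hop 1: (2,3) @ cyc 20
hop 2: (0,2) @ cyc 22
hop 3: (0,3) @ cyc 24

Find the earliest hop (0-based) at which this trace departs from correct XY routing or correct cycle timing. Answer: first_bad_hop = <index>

first_bad_hop = 1

hop 1: step (+0,+1), +2 cyc — BAD: Y-move but x=2≠0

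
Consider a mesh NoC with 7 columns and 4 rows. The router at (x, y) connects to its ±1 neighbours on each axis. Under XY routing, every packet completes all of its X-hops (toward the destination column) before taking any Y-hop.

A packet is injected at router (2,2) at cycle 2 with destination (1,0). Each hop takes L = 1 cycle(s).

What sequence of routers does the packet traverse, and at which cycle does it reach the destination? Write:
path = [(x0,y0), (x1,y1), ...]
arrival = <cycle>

path = [(2,2), (1,2), (1,1), (1,0)]
arrival = 5

  0. router=(2,2) cycle=2 (inject)
  1. router=(1,2) cycle=3 dir=W
  2. router=(1,1) cycle=4 dir=S
  3. router=(1,0) cycle=5 dir=S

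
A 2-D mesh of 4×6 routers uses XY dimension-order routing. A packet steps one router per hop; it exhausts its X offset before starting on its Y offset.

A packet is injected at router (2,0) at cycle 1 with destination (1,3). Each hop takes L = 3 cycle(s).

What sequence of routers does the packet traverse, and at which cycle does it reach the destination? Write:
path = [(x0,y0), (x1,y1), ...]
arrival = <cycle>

hop 0: (2,0) @ cyc 1
hop 1: (1,0) @ cyc 4  [W]
hop 2: (1,1) @ cyc 7  [N]
hop 3: (1,2) @ cyc 10  [N]
hop 4: (1,3) @ cyc 13  [N]

path = [(2,0), (1,0), (1,1), (1,2), (1,3)]
arrival = 13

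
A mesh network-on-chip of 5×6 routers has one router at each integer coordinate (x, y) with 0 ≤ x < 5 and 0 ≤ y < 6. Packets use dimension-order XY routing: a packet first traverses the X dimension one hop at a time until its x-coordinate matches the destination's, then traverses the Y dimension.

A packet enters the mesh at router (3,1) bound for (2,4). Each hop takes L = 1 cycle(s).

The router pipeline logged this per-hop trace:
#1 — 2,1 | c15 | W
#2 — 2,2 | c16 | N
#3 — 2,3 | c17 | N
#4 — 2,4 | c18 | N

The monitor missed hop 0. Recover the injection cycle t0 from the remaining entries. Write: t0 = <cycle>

The first recorded entry is hop 1 at cycle 15.
Therefore t0 = 15 − L = 14.

t0 = 14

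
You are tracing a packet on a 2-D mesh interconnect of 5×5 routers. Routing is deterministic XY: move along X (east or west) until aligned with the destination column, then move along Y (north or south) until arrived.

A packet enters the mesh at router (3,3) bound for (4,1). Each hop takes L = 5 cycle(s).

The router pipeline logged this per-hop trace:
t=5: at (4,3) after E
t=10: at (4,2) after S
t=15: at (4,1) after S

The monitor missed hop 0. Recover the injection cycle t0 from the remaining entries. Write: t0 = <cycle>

t0 = 0

cyc[1] = 5 and cyc[k] = t0 + k·L for every k.
t0 = cyc[1] − L = 5 − 5 = 0.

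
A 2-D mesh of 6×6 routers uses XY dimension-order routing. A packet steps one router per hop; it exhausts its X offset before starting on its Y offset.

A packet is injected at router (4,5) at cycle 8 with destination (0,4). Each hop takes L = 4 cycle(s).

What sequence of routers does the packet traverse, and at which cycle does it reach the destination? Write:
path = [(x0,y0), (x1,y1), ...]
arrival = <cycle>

path = [(4,5), (3,5), (2,5), (1,5), (0,5), (0,4)]
arrival = 28

src (4,5)  cyc=8
W→(3,5)  cyc=12
W→(2,5)  cyc=16
W→(1,5)  cyc=20
W→(0,5)  cyc=24
S→(0,4)  cyc=28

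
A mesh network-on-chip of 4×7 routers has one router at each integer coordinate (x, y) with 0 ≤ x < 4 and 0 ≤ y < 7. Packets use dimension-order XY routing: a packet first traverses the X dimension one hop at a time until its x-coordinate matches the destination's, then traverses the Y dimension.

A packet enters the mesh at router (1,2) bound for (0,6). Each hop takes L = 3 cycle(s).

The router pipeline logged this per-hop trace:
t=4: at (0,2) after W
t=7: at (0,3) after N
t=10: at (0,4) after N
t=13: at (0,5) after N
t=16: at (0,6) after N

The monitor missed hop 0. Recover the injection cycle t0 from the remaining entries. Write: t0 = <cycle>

t0 = 1

cyc[1] = 4 and cyc[k] = t0 + k·L for every k.
t0 = cyc[1] − L = 4 − 3 = 1.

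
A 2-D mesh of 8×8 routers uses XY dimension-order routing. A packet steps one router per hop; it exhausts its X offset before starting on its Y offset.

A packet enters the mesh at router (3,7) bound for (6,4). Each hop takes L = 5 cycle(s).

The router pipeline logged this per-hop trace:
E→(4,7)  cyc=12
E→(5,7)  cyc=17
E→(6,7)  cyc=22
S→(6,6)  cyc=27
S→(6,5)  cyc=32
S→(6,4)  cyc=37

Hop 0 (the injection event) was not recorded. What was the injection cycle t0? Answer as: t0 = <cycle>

The first recorded entry is hop 1 at cycle 12.
So t0 = 12 − 1·5 = 7.

t0 = 7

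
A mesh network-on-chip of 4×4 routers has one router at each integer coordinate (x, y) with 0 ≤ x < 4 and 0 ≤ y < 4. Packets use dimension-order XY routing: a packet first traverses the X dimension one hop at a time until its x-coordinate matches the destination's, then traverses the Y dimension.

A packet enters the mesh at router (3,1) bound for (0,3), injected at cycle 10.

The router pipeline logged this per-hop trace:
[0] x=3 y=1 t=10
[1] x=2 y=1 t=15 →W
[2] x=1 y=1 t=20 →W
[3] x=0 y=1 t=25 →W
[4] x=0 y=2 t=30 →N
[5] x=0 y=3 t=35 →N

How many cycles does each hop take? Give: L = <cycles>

cyc[1] − cyc[0] = 15 − 10 = 5.
One hop costs L cycles, so L = 5.

L = 5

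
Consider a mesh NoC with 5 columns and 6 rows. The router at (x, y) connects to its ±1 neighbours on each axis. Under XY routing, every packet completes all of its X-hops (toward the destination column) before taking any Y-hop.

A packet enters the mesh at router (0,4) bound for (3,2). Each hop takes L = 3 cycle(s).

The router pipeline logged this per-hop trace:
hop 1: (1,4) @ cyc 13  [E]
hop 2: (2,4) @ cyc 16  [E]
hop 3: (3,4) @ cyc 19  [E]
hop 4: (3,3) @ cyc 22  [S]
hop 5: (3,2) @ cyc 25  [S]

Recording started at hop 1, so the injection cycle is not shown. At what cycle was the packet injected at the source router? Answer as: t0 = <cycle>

Hop 1 reached at cycle 13; hop k is at t0 + k·L.
So t0 = 13 − 1·3 = 10.

t0 = 10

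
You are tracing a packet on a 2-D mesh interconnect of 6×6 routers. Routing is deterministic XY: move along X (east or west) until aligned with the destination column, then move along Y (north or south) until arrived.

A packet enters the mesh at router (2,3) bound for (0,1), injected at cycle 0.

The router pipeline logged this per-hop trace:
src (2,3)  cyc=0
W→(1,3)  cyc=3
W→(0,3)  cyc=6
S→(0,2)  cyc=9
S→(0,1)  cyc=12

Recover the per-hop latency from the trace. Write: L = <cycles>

Between hops 0 and 1 the cycle counter advances 3 − 0 = 3.
One hop costs L cycles, so L = 3.

L = 3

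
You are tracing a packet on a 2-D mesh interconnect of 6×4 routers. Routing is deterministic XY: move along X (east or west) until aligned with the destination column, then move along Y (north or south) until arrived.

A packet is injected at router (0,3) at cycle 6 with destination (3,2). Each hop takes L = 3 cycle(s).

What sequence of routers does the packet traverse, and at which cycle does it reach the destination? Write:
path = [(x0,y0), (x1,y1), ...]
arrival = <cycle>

t=6: at (0,3)
t=9: at (1,3) after E
t=12: at (2,3) after E
t=15: at (3,3) after E
t=18: at (3,2) after S

path = [(0,3), (1,3), (2,3), (3,3), (3,2)]
arrival = 18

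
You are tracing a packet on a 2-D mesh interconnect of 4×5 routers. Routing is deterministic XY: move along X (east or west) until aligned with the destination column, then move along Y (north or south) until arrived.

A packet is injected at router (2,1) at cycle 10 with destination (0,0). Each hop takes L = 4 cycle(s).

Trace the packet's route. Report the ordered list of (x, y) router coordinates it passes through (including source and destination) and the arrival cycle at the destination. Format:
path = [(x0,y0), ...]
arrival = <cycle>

path = [(2,1), (1,1), (0,1), (0,0)]
arrival = 22

src (2,1)  cyc=10
W→(1,1)  cyc=14
W→(0,1)  cyc=18
S→(0,0)  cyc=22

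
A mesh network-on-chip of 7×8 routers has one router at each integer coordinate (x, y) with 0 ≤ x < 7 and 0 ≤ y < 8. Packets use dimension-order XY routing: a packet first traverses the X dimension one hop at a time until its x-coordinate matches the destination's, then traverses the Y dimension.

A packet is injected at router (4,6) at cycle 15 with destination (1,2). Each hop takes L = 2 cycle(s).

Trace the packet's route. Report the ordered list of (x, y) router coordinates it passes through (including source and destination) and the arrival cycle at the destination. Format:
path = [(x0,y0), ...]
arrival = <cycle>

path = [(4,6), (3,6), (2,6), (1,6), (1,5), (1,4), (1,3), (1,2)]
arrival = 29

hop 0: (4,6) @ cyc 15
hop 1: (3,6) @ cyc 17  [W]
hop 2: (2,6) @ cyc 19  [W]
hop 3: (1,6) @ cyc 21  [W]
hop 4: (1,5) @ cyc 23  [S]
hop 5: (1,4) @ cyc 25  [S]
hop 6: (1,3) @ cyc 27  [S]
hop 7: (1,2) @ cyc 29  [S]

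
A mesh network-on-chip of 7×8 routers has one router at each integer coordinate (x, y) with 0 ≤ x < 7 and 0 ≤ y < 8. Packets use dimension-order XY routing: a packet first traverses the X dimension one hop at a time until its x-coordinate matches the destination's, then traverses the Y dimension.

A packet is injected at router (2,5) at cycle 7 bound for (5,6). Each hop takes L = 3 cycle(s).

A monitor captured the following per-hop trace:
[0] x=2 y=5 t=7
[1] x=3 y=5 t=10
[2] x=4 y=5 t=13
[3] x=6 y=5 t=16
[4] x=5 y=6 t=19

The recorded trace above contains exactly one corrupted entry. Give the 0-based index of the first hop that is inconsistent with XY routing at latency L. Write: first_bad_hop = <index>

first_bad_hop = 3

[1] (+1,+0) / 3c ⇒ ok
[2] (+1,+0) / 3c ⇒ ok
[3] (+2,+0) / 3c ⇒ BAD: non-unit step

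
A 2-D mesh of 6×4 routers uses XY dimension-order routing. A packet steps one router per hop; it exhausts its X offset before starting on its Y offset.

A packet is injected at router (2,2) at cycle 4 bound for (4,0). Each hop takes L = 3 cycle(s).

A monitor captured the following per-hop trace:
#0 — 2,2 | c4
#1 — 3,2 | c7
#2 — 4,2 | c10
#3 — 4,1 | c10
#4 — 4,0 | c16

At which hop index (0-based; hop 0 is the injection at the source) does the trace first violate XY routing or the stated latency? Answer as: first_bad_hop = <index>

check 1→ d=(1,0) cyc+3: ok
check 2→ d=(1,0) cyc+3: ok
check 3→ d=(0,-1) cyc+0: BAD: Δcyc=0≠L

first_bad_hop = 3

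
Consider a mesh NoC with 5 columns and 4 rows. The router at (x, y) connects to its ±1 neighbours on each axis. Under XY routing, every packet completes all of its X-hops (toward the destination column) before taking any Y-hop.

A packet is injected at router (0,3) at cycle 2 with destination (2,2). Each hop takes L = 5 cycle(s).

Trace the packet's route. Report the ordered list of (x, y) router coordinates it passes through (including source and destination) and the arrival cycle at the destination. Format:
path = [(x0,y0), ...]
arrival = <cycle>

[0] x=0 y=3 t=2
[1] x=1 y=3 t=7 →E
[2] x=2 y=3 t=12 →E
[3] x=2 y=2 t=17 →S

path = [(0,3), (1,3), (2,3), (2,2)]
arrival = 17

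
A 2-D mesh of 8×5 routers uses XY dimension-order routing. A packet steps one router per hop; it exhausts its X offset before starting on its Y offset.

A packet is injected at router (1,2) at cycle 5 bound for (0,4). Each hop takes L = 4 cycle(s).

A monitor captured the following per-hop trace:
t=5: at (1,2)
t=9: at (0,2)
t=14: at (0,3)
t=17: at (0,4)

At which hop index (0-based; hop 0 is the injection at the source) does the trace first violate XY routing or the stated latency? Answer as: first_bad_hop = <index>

first_bad_hop = 2

hop 1: step (-1,+0), +4 cyc — ok
hop 2: step (+0,+1), +5 cyc — BAD: Δcyc=5≠L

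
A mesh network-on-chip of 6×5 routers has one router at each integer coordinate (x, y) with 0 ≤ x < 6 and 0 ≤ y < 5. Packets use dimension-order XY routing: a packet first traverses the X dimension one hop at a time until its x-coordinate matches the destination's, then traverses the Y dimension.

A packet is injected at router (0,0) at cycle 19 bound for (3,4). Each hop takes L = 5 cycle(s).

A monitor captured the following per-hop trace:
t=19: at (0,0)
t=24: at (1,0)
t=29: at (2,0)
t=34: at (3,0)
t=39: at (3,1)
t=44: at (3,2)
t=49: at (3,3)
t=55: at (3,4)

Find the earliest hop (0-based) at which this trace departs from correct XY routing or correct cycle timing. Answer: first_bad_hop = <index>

hop 1: step (+1,+0), +5 cyc — ok
hop 2: step (+1,+0), +5 cyc — ok
hop 3: step (+1,+0), +5 cyc — ok
hop 4: step (+0,+1), +5 cyc — ok
hop 5: step (+0,+1), +5 cyc — ok
hop 6: step (+0,+1), +5 cyc — ok
hop 7: step (+0,+1), +6 cyc — BAD: Δcyc=6≠L

first_bad_hop = 7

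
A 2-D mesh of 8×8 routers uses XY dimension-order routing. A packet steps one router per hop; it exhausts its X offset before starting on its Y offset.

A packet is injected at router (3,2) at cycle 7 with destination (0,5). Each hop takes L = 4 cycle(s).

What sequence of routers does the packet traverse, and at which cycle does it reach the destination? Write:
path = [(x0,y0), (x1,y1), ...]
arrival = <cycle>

path = [(3,2), (2,2), (1,2), (0,2), (0,3), (0,4), (0,5)]
arrival = 31

t=7: at (3,2)
t=11: at (2,2) after W
t=15: at (1,2) after W
t=19: at (0,2) after W
t=23: at (0,3) after N
t=27: at (0,4) after N
t=31: at (0,5) after N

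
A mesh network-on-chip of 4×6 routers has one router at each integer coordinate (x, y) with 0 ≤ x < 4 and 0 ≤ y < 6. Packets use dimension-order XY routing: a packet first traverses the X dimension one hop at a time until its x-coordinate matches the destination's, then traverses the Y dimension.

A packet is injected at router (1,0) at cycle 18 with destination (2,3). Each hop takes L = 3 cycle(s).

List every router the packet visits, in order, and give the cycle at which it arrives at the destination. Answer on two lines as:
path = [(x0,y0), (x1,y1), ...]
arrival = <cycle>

#0 — 1,0 | c18
#1 — 2,0 | c21 | E
#2 — 2,1 | c24 | N
#3 — 2,2 | c27 | N
#4 — 2,3 | c30 | N

path = [(1,0), (2,0), (2,1), (2,2), (2,3)]
arrival = 30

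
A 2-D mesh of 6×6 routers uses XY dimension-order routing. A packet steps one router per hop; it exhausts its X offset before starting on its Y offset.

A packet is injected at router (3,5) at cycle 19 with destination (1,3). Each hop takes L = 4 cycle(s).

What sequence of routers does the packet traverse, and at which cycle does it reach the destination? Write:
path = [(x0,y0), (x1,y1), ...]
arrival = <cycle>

path = [(3,5), (2,5), (1,5), (1,4), (1,3)]
arrival = 35

[0] x=3 y=5 t=19
[1] x=2 y=5 t=23 →W
[2] x=1 y=5 t=27 →W
[3] x=1 y=4 t=31 →S
[4] x=1 y=3 t=35 →S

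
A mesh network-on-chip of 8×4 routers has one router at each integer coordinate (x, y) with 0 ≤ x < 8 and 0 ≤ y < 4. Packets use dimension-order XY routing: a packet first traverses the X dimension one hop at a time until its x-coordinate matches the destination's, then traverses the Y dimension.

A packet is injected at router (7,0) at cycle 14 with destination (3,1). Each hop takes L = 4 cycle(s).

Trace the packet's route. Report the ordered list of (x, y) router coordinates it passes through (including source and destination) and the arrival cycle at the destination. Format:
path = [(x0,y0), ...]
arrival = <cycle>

  0. router=(7,0) cycle=14 (inject)
  1. router=(6,0) cycle=18 dir=W
  2. router=(5,0) cycle=22 dir=W
  3. router=(4,0) cycle=26 dir=W
  4. router=(3,0) cycle=30 dir=W
  5. router=(3,1) cycle=34 dir=N

path = [(7,0), (6,0), (5,0), (4,0), (3,0), (3,1)]
arrival = 34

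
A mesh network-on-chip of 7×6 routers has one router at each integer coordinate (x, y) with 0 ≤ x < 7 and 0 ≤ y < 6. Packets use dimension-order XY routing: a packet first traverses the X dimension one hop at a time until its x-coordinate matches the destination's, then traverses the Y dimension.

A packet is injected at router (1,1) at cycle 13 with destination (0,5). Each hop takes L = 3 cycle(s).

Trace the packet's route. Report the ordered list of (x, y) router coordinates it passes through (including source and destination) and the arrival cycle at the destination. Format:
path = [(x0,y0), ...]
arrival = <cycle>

path = [(1,1), (0,1), (0,2), (0,3), (0,4), (0,5)]
arrival = 28

[0] x=1 y=1 t=13
[1] x=0 y=1 t=16 →W
[2] x=0 y=2 t=19 →N
[3] x=0 y=3 t=22 →N
[4] x=0 y=4 t=25 →N
[5] x=0 y=5 t=28 →N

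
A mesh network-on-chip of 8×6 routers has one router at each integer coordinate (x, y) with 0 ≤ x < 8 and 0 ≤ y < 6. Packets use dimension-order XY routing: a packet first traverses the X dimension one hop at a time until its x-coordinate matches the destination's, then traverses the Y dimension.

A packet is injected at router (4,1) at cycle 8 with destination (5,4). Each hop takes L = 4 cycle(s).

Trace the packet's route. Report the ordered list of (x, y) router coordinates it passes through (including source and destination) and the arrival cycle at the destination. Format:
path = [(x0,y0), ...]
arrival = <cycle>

path = [(4,1), (5,1), (5,2), (5,3), (5,4)]
arrival = 24

t=8: at (4,1)
t=12: at (5,1) after E
t=16: at (5,2) after N
t=20: at (5,3) after N
t=24: at (5,4) after N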